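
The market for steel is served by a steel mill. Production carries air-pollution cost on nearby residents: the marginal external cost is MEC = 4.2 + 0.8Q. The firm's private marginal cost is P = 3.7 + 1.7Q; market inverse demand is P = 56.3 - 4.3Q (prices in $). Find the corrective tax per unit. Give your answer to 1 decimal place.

Social marginal cost = private MC + MEC = 7.9 + 2.5Q.
Set SMC = demand: 7.9 + 2.5Q = 56.3 - 4.3Q → Q* = 7.1176.
The Pigouvian tax equals MEC at Q*: 4.2 + 0.8×7.1176 = 9.8941.

tax = $9.9 per unit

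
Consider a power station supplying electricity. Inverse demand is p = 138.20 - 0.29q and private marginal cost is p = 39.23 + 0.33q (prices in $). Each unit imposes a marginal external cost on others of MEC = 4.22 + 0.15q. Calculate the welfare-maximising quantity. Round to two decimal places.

Social marginal cost = private MC + MEC = 43.45 + 0.48q.
Set SMC = demand: 43.45 + 0.48q = 138.20 - 0.29q → q* = 123.0519.

q* = 123.05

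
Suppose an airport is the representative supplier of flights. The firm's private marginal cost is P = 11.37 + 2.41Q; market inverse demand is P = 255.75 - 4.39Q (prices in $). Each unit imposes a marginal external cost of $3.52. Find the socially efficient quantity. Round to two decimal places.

Q* = 35.42

Social marginal cost = private MC + MEC = 14.89 + 2.41Q.
Set SMC = demand: 14.89 + 2.41Q = 255.75 - 4.39Q → Q* = 35.4206.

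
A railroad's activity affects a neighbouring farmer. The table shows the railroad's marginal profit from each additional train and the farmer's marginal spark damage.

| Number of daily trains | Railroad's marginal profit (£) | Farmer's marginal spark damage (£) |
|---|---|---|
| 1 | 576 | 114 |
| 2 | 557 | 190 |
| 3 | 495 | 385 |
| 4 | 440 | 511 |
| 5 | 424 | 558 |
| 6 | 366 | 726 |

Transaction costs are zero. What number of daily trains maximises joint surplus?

Bargaining reaches the level where marginal profit last exceeds marginal spark damage.
That holds through level 3 (495 ≥ 385) but not at 4 (440 < 511).

3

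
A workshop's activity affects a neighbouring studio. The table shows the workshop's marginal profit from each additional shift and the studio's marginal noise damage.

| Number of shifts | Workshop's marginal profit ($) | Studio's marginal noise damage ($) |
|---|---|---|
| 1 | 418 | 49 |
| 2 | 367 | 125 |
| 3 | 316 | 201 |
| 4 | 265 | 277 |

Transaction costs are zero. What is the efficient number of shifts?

Bargaining reaches the level where marginal profit last exceeds marginal noise damage.
That holds through level 3 (316 ≥ 201) but not at 4 (265 < 277).

3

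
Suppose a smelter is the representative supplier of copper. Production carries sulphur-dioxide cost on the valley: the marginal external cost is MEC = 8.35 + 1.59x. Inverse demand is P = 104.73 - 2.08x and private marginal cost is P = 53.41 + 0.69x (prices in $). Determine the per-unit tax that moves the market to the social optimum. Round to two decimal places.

Social marginal cost = private MC + MEC = 61.76 + 2.28x.
Set SMC = demand: 61.76 + 2.28x = 104.73 - 2.08x → x* = 9.8555.
The Pigouvian tax equals MEC at x*: 8.35 + 1.59×9.8555 = 24.0202.

tax = $24.02 per unit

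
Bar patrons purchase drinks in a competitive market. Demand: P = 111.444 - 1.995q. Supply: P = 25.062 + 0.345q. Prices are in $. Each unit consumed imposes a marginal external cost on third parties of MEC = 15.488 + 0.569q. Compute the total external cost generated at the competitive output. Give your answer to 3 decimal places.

$959.447

Market equilibrium (private): 25.062 + 0.345q = 111.444 - 1.995q → q_m = 36.9154.
Total external cost = ∫₀^{q_m} (15.488 + 0.569q) dq = 15.488×36.9154 + ½×0.569×36.9154² = 959.4472.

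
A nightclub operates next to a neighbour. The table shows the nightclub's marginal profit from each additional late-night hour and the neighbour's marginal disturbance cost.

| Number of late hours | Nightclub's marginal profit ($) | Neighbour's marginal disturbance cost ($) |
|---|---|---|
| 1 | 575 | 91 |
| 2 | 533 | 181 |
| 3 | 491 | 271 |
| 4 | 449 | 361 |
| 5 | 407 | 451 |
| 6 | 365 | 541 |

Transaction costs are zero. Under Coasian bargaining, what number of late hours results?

Bargaining reaches the level where marginal profit last exceeds marginal disturbance cost.
That holds through level 4 (449 ≥ 361) but not at 5 (407 < 451).

4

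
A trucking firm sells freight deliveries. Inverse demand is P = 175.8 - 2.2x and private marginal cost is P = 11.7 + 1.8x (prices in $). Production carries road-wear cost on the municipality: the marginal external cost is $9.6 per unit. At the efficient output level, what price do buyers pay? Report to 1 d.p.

P = $90.8

Social marginal cost = private MC + MEC = 21.3 + 1.8x.
Set SMC = demand: 21.3 + 1.8x = 175.8 - 2.2x → x* = 38.6250.
Consumer price on the demand curve at x*: 175.8 − 2.2×38.6250 = 90.8250.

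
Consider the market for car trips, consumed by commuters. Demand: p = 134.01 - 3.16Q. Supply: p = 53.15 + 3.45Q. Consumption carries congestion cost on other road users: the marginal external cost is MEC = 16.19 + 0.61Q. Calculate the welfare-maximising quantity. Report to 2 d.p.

Social marginal benefit = demand − MEC = 117.82 - 3.77Q.
Set SMB = MC: 117.82 - 3.77Q = 53.15 + 3.45Q → Q* = 8.9571.

Q* = 8.96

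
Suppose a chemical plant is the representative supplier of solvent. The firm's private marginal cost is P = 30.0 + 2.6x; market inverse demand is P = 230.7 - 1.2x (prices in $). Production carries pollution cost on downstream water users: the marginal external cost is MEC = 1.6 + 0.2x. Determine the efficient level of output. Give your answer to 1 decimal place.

Social marginal cost = private MC + MEC = 31.6 + 2.8x.
Set SMC = demand: 31.6 + 2.8x = 230.7 - 1.2x → x* = 49.7750.

x* = 49.8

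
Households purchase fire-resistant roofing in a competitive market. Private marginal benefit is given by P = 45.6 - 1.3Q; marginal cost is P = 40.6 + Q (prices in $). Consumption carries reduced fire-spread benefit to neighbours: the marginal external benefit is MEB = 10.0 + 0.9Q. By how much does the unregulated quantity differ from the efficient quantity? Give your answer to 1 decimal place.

Market equilibrium (private): 40.6 + Q = 45.6 - 1.3Q → Q_m = 2.1739.
Social marginal benefit = demand + MEB = 55.6 - 0.4Q.
Set SMB = MC: 55.6 - 0.4Q = 40.6 + Q → Q* = 10.7143.
Gap = |2.1739 − 10.7143| = 8.5404.

8.5 units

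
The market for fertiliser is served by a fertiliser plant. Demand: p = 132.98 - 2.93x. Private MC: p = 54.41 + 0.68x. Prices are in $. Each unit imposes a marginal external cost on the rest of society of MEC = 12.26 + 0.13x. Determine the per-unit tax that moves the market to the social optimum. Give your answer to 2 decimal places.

Social marginal cost = private MC + MEC = 66.67 + 0.81x.
Set SMC = demand: 66.67 + 0.81x = 132.98 - 2.93x → x* = 17.7299.
The Pigouvian tax equals MEC at x*: 12.26 + 0.13×17.7299 = 14.5649.

tax = $14.56 per unit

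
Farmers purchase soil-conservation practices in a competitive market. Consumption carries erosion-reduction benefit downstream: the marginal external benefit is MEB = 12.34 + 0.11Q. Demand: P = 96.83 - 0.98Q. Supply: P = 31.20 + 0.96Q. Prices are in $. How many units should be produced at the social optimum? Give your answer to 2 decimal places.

Social marginal benefit = demand + MEB = 109.17 - 0.87Q.
Set SMB = MC: 109.17 - 0.87Q = 31.20 + 0.96Q → Q* = 42.6066.

Q* = 42.61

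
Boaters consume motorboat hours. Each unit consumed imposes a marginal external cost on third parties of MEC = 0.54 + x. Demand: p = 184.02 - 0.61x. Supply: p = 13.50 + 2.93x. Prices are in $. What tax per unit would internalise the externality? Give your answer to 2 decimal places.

Social marginal benefit = demand − MEC = 183.48 - 1.61x.
Set SMB = MC: 183.48 - 1.61x = 13.50 + 2.93x → x* = 37.4405.
The Pigouvian tax equals MEC at x*: 0.54 + 1.00×37.4405 = 37.9805.

tax = $37.98 per unit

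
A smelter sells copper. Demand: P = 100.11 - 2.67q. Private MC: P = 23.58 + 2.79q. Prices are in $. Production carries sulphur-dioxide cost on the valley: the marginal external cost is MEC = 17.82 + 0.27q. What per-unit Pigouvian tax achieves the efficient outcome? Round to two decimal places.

Social marginal cost = private MC + MEC = 41.40 + 3.06q.
Set SMC = demand: 41.40 + 3.06q = 100.11 - 2.67q → q* = 10.2461.
The Pigouvian tax equals MEC at q*: 17.82 + 0.27×10.2461 = 20.5864.

tax = $20.59 per unit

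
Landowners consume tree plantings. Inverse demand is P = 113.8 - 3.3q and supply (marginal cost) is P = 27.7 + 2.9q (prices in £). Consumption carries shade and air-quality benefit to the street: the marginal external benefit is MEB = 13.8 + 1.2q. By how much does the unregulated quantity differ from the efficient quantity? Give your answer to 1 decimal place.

6.1 units

Market equilibrium (private): 27.7 + 2.9q = 113.8 - 3.3q → q_m = 13.8871.
Social marginal benefit = demand + MEB = 127.6 - 2.1q.
Set SMB = MC: 127.6 - 2.1q = 27.7 + 2.9q → q* = 19.9800.
Gap = |13.8871 − 19.9800| = 6.0929.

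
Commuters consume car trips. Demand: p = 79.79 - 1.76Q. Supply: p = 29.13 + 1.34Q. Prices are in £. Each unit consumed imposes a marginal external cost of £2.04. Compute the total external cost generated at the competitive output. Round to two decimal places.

£33.34

Market equilibrium (private): 29.13 + 1.34Q = 79.79 - 1.76Q → Q_m = 16.3419.
Total external cost = MEC × Q_m = 2.04 × 16.3419 = 33.3375.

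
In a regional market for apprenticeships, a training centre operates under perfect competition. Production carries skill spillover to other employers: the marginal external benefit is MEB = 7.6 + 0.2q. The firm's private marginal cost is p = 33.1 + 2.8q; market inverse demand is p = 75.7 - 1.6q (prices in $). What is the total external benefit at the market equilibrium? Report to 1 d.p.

$83.0

Market equilibrium (private): 33.1 + 2.8q = 75.7 - 1.6q → q_m = 9.6818.
Total external benefit = ∫₀^{q_m} (7.6 + 0.2q) dq = 7.6×9.6818 + ½×0.2×9.6818² = 82.9554.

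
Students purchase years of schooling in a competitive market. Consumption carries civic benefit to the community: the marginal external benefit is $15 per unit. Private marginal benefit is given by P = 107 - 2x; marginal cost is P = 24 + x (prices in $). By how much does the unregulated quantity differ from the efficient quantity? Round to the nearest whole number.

5 units

Market equilibrium (private): 24 + x = 107 - 2x → x_m = 27.6667.
Social marginal benefit = demand + MEB = 122 - 2x.
Set SMB = MC: 122 - 2x = 24 + x → x* = 32.6667.
Gap = |27.6667 − 32.6667| = 5.0000.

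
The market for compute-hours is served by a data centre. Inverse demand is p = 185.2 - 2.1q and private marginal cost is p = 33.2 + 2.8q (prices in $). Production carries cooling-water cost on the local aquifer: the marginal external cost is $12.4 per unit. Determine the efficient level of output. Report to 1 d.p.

q* = 28.5

Social marginal cost = private MC + MEC = 45.6 + 2.8q.
Set SMC = demand: 45.6 + 2.8q = 185.2 - 2.1q → q* = 28.4898.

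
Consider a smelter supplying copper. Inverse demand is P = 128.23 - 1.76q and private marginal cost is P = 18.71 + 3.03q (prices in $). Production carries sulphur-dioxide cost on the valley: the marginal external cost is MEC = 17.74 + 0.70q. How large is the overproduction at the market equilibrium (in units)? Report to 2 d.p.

Market equilibrium (private): 18.71 + 3.03q = 128.23 - 1.76q → q_m = 22.8643.
Social marginal cost = private MC + MEC = 36.45 + 3.73q.
Set SMC = demand: 36.45 + 3.73q = 128.23 - 1.76q → q* = 16.7177.
Gap = |22.8643 − 16.7177| = 6.1466.

6.15 units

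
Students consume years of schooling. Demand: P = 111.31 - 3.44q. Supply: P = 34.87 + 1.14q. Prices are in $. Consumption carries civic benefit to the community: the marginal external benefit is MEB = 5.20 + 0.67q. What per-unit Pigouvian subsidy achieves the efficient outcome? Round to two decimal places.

Social marginal benefit = demand + MEB = 116.51 - 2.77q.
Set SMB = MC: 116.51 - 2.77q = 34.87 + 1.14q → q* = 20.8798.
The Pigouvian subsidy equals MEB at q*: 5.20 + 0.67×20.8798 = 19.1895.

subsidy = $19.19 per unit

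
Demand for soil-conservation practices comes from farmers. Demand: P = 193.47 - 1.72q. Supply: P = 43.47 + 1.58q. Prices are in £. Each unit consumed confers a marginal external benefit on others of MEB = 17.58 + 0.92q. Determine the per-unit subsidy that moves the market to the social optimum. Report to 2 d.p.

subsidy = £82.36 per unit

Social marginal benefit = demand + MEB = 211.05 - 0.80q.
Set SMB = MC: 211.05 - 0.80q = 43.47 + 1.58q → q* = 70.4118.
The Pigouvian subsidy equals MEB at q*: 17.58 + 0.92×70.4118 = 82.3589.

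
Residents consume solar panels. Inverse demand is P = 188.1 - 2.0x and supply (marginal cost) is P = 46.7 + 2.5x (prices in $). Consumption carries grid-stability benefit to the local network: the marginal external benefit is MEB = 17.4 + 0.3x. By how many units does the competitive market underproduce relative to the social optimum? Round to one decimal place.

Market equilibrium (private): 46.7 + 2.5x = 188.1 - 2.0x → x_m = 31.4222.
Social marginal benefit = demand + MEB = 205.5 - 1.7x.
Set SMB = MC: 205.5 - 1.7x = 46.7 + 2.5x → x* = 37.8095.
Gap = |31.4222 − 37.8095| = 6.3873.

6.4 units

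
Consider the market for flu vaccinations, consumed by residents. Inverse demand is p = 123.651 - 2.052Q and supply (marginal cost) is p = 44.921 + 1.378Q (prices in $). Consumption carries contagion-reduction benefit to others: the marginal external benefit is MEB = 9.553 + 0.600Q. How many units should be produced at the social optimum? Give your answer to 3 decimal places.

Q* = 31.195

Social marginal benefit = demand + MEB = 133.204 - 1.452Q.
Set SMB = MC: 133.204 - 1.452Q = 44.921 + 1.378Q → Q* = 31.1954.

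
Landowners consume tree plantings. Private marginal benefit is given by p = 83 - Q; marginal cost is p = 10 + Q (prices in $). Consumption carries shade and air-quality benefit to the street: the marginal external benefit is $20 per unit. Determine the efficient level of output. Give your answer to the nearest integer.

Q* = 47

Social marginal benefit = demand + MEB = 103 - Q.
Set SMB = MC: 103 - Q = 10 + Q → Q* = 46.5000.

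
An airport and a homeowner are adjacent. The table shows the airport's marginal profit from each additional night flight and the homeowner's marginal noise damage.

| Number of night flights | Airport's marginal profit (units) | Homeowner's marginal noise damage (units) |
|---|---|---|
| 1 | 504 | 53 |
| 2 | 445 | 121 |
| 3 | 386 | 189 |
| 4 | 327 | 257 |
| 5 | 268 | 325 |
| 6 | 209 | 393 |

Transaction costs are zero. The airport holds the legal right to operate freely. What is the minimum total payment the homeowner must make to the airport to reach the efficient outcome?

Left alone the airport would choose level 6 (marginal profit stays positive).
Efficient level: k* = 4 (marginal profit ≥ marginal noise damage through 4).
The homeowner must at least cover the airport's forgone profit from cutting 6→4: 268 + 209 = 477.

477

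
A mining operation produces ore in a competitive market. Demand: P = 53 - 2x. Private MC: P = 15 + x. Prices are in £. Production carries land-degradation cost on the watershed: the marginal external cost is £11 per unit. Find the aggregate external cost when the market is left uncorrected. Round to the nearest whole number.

Market equilibrium (private): 15 + x = 53 - 2x → x_m = 12.6667.
Total external cost = MEC × x_m = 11 × 12.6667 = 139.3337.

£139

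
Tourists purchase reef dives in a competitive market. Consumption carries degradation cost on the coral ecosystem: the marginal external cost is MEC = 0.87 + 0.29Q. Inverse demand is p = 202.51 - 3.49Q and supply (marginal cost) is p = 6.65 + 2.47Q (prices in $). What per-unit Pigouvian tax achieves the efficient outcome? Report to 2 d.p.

tax = $9.92 per unit

Social marginal benefit = demand − MEC = 201.64 - 3.78Q.
Set SMB = MC: 201.64 - 3.78Q = 6.65 + 2.47Q → Q* = 31.1984.
The Pigouvian tax equals MEC at Q*: 0.87 + 0.29×31.1984 = 9.9175.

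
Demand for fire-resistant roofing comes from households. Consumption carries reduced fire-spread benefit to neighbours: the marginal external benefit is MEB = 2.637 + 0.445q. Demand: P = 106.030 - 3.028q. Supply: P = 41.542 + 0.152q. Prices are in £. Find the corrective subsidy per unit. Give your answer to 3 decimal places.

subsidy = £13.559 per unit

Social marginal benefit = demand + MEB = 108.667 - 2.583q.
Set SMB = MC: 108.667 - 2.583q = 41.542 + 0.152q → q* = 24.5430.
The Pigouvian subsidy equals MEB at q*: 2.637 + 0.445×24.5430 = 13.5586.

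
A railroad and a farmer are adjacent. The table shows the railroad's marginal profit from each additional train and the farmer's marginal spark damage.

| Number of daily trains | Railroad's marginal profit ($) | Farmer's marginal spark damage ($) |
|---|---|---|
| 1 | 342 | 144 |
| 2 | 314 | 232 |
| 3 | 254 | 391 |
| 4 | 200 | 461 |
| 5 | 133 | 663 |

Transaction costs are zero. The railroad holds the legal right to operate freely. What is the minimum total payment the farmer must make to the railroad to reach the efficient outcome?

$587

Left alone the railroad would choose level 5 (marginal profit stays positive).
Efficient level: k* = 2 (marginal profit ≥ marginal spark damage through 2).
The farmer must at least cover the railroad's forgone profit from cutting 5→2: 254 + 200 + 133 = 587.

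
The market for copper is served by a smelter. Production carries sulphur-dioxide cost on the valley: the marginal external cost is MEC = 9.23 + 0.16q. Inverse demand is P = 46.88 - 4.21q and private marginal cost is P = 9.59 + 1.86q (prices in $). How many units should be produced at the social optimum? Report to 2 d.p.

q* = 4.50

Social marginal cost = private MC + MEC = 18.82 + 2.02q.
Set SMC = demand: 18.82 + 2.02q = 46.88 - 4.21q → q* = 4.5040.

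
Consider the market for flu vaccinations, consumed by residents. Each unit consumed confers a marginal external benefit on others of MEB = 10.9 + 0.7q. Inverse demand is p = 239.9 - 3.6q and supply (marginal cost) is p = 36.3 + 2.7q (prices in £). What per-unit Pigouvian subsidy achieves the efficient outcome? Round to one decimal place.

subsidy = £37.7 per unit

Social marginal benefit = demand + MEB = 250.8 - 2.9q.
Set SMB = MC: 250.8 - 2.9q = 36.3 + 2.7q → q* = 38.3036.
The Pigouvian subsidy equals MEB at q*: 10.9 + 0.7×38.3036 = 37.7125.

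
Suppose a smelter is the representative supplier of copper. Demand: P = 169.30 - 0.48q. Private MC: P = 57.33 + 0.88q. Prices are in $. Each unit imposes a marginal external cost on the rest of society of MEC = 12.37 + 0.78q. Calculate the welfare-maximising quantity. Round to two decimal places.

Social marginal cost = private MC + MEC = 69.70 + 1.66q.
Set SMC = demand: 69.70 + 1.66q = 169.30 - 0.48q → q* = 46.5421.

q* = 46.54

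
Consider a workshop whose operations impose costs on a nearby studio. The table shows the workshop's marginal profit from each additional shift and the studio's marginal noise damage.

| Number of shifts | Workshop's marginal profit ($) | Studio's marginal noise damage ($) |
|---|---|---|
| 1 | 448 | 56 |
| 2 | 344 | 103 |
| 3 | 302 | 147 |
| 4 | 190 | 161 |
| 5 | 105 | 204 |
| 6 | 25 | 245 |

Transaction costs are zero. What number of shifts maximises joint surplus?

4

Bargaining reaches the level where marginal profit last exceeds marginal noise damage.
That holds through level 4 (190 ≥ 161) but not at 5 (105 < 204).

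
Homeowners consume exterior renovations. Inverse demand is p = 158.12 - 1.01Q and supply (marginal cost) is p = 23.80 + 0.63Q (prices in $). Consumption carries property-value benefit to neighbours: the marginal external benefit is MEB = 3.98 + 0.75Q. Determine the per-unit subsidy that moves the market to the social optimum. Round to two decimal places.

subsidy = $120.52 per unit

Social marginal benefit = demand + MEB = 162.10 - 0.26Q.
Set SMB = MC: 162.10 - 0.26Q = 23.80 + 0.63Q → Q* = 155.3933.
The Pigouvian subsidy equals MEB at Q*: 3.98 + 0.75×155.3933 = 120.5250.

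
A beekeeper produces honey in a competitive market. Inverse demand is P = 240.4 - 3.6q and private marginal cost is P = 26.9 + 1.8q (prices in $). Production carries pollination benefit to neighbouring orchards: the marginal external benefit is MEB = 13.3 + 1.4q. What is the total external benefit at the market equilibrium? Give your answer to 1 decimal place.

$1620.1

Market equilibrium (private): 26.9 + 1.8q = 240.4 - 3.6q → q_m = 39.5370.
Total external benefit = ∫₀^{q_m} (13.3 + 1.4q) dq = 13.3×39.5370 + ½×1.4×39.5370² = 1620.0642.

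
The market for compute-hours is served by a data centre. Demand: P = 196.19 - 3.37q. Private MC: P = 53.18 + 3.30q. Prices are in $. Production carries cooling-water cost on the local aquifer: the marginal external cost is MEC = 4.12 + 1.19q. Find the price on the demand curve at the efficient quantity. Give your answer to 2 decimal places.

P = $136.64

Social marginal cost = private MC + MEC = 57.30 + 4.49q.
Set SMC = demand: 57.30 + 4.49q = 196.19 - 3.37q → q* = 17.6705.
Consumer price on the demand curve at q*: 196.19 − 3.37×17.6705 = 136.6404.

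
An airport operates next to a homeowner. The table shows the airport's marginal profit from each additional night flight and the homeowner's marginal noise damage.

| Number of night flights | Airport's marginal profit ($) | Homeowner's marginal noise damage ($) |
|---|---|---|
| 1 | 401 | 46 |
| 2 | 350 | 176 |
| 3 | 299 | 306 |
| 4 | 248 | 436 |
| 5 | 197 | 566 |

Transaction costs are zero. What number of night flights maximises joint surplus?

Bargaining reaches the level where marginal profit last exceeds marginal noise damage.
That holds through level 2 (350 ≥ 176) but not at 3 (299 < 306).

2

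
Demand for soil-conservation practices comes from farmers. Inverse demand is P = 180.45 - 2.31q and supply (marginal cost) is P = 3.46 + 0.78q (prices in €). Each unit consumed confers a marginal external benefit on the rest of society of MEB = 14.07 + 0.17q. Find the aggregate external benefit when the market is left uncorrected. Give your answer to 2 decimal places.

Market equilibrium (private): 3.46 + 0.78q = 180.45 - 2.31q → q_m = 57.2783.
Total external benefit = ∫₀^{q_m} (14.07 + 0.17q) dq = 14.07×57.2783 + ½×0.17×57.2783² = 1084.7740.

€1084.77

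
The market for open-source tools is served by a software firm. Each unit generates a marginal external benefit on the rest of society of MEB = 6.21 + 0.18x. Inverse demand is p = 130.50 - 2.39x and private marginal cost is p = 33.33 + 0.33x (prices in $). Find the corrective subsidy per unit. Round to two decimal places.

subsidy = $13.54 per unit

Social marginal cost = private MC − MEB = 27.12 + 0.15x.
Set SMC = demand: 27.12 + 0.15x = 130.50 - 2.39x → x* = 40.7008.
The Pigouvian subsidy equals MEB at x*: 6.21 + 0.18×40.7008 = 13.5361.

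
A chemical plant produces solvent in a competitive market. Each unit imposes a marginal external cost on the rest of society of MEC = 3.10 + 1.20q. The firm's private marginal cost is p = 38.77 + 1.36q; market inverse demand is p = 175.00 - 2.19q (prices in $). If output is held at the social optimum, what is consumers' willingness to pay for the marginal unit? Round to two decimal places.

Social marginal cost = private MC + MEC = 41.87 + 2.56q.
Set SMC = demand: 41.87 + 2.56q = 175.00 - 2.19q → q* = 28.0274.
Consumer price on the demand curve at q*: 175.00 − 2.19×28.0274 = 113.6200.

P = $113.62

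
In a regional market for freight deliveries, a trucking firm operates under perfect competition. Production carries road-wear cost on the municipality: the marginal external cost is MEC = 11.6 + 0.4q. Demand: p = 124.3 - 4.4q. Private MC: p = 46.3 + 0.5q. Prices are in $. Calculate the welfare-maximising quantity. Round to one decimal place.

q* = 12.5

Social marginal cost = private MC + MEC = 57.9 + 0.9q.
Set SMC = demand: 57.9 + 0.9q = 124.3 - 4.4q → q* = 12.5283.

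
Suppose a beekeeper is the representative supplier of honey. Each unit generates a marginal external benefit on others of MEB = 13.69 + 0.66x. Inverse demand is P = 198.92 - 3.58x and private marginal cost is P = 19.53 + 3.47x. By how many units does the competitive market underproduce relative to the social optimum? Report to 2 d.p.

Market equilibrium (private): 19.53 + 3.47x = 198.92 - 3.58x → x_m = 25.4454.
Social marginal cost = private MC − MEB = 5.84 + 2.81x.
Set SMC = demand: 5.84 + 2.81x = 198.92 - 3.58x → x* = 30.2160.
Gap = |25.4454 − 30.2160| = 4.7706.

4.77 units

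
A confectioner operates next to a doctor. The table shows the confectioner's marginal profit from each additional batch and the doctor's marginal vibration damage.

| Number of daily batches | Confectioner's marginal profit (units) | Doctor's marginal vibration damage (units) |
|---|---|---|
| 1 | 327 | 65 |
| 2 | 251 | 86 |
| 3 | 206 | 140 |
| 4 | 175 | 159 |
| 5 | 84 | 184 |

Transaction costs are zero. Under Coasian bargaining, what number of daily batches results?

4

Bargaining reaches the level where marginal profit last exceeds marginal vibration damage.
That holds through level 4 (175 ≥ 159) but not at 5 (84 < 184).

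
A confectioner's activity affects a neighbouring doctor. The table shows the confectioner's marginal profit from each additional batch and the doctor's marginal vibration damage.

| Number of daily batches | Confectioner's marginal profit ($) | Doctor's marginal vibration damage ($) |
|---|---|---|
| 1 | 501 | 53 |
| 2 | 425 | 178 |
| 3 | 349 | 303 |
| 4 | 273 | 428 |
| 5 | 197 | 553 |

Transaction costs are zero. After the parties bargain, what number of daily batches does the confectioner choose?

3

Bargaining reaches the level where marginal profit last exceeds marginal vibration damage.
That holds through level 3 (349 ≥ 303) but not at 4 (273 < 428).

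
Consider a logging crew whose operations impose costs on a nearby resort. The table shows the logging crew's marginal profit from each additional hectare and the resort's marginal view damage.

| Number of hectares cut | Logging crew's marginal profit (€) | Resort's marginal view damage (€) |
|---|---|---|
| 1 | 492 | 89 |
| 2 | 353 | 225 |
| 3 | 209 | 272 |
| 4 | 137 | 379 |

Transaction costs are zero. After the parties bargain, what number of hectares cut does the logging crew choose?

2

Bargaining reaches the level where marginal profit last exceeds marginal view damage.
That holds through level 2 (353 ≥ 225) but not at 3 (209 < 272).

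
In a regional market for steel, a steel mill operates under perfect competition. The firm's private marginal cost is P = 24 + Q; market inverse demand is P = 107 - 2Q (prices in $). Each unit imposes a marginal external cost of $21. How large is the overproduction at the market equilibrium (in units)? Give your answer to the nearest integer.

7 units

Market equilibrium (private): 24 + Q = 107 - 2Q → Q_m = 27.6667.
Social marginal cost = private MC + MEC = 45 + Q.
Set SMC = demand: 45 + Q = 107 - 2Q → Q* = 20.6667.
Gap = |27.6667 − 20.6667| = 7.0000.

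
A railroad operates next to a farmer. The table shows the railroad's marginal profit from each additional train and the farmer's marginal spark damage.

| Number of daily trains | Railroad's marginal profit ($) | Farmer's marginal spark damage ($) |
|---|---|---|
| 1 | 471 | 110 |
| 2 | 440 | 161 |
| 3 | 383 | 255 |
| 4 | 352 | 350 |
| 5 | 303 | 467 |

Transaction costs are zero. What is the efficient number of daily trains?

4

Bargaining reaches the level where marginal profit last exceeds marginal spark damage.
That holds through level 4 (352 ≥ 350) but not at 5 (303 < 467).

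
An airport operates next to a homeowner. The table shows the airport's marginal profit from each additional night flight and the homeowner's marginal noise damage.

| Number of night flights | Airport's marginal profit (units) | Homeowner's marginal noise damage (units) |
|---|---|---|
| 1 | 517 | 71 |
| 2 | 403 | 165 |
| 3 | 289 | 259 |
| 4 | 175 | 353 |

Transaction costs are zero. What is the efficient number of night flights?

3

Bargaining reaches the level where marginal profit last exceeds marginal noise damage.
That holds through level 3 (289 ≥ 259) but not at 4 (175 < 353).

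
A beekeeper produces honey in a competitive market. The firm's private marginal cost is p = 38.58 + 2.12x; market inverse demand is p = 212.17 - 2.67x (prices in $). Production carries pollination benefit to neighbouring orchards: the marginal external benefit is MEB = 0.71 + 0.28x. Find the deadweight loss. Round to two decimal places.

Market equilibrium (private): 38.58 + 2.12x = 212.17 - 2.67x → x_m = 36.2401.
Social marginal cost = private MC − MEB = 37.87 + 1.84x.
Set SMC = demand: 37.87 + 1.84x = 212.17 - 2.67x → x* = 38.6475.
The welfare-loss triangle has base |x_m − x*| and height MEB(x_m) (the vertical gap between SMC and demand is zero at x* and MEB at x_m).
DWL = ½ × 2.4074 × 10.8572 = 13.0688.

DWL = $13.07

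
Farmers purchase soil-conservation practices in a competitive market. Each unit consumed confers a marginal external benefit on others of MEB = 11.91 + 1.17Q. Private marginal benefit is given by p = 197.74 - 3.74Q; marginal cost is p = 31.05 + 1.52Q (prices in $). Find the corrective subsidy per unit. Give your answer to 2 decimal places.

Social marginal benefit = demand + MEB = 209.65 - 2.57Q.
Set SMB = MC: 209.65 - 2.57Q = 31.05 + 1.52Q → Q* = 43.6675.
The Pigouvian subsidy equals MEB at Q*: 11.91 + 1.17×43.6675 = 63.0010.

subsidy = $63.00 per unit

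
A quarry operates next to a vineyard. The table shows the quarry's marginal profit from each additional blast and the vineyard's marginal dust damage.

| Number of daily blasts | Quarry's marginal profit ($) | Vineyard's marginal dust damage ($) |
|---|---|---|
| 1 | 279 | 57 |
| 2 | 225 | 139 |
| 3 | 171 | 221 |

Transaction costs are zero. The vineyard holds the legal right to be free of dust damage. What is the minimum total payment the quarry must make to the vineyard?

Efficient level: marginal profit ≥ marginal dust damage through level 2, so k* = 2.
With the vineyard holding the right, the quarry must at least compensate total damage at k*: 57 + 139 = 196.

$196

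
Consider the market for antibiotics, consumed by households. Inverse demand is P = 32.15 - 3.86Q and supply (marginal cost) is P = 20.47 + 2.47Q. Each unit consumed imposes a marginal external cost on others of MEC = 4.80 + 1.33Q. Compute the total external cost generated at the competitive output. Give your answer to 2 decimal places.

Market equilibrium (private): 20.47 + 2.47Q = 32.15 - 3.86Q → Q_m = 1.8452.
Total external cost = ∫₀^{Q_m} (4.80 + 1.33Q) dQ = 4.80×1.8452 + ½×1.33×1.8452² = 11.1211.

11.12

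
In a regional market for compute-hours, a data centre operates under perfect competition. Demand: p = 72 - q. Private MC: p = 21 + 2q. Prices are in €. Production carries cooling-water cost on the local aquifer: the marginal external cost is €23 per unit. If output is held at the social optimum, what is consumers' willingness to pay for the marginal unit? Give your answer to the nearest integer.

P = €63

Social marginal cost = private MC + MEC = 44 + 2q.
Set SMC = demand: 44 + 2q = 72 - q → q* = 9.3333.
Consumer price on the demand curve at q*: 72 − 1×9.3333 = 62.6667.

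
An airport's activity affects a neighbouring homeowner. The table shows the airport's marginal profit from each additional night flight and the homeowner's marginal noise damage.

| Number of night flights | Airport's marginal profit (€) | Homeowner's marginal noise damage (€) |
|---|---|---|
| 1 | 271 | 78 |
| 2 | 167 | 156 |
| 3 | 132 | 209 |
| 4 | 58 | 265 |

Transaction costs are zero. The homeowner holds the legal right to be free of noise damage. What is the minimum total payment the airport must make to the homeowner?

Efficient level: marginal profit ≥ marginal noise damage through level 2, so k* = 2.
With the homeowner holding the right, the airport must at least compensate total damage at k*: 78 + 156 = 234.

€234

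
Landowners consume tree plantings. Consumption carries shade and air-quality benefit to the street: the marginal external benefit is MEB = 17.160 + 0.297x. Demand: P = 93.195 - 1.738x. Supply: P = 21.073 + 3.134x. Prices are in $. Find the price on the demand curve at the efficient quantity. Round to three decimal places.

P = $59.278

Social marginal benefit = demand + MEB = 110.355 - 1.441x.
Set SMB = MC: 110.355 - 1.441x = 21.073 + 3.134x → x* = 19.5152.
Consumer price on the demand curve at x*: 93.195 − 1.738×19.5152 = 59.2776.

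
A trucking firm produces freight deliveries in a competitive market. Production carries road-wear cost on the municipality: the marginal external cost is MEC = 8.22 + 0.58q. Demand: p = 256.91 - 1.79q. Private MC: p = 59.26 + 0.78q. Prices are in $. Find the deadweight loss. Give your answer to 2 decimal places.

DWL = $442.95

Market equilibrium (private): 59.26 + 0.78q = 256.91 - 1.79q → q_m = 76.9066.
Social marginal cost = private MC + MEC = 67.48 + 1.36q.
Set SMC = demand: 67.48 + 1.36q = 256.91 - 1.79q → q* = 60.1365.
Between q* and q_m the wedge SMC − demand runs linearly from 0 to MEC(q_m), so the loss is a triangle.
DWL = ½ × 16.7701 × 52.8258 = 442.9470.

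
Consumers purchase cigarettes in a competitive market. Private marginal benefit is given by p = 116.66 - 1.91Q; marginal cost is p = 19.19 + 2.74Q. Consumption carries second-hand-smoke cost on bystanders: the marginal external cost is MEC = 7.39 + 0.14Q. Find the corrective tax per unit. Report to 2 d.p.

tax = 10.02 per unit

Social marginal benefit = demand − MEC = 109.27 - 2.05Q.
Set SMB = MC: 109.27 - 2.05Q = 19.19 + 2.74Q → Q* = 18.8058.
The Pigouvian tax equals MEC at Q*: 7.39 + 0.14×18.8058 = 10.0228.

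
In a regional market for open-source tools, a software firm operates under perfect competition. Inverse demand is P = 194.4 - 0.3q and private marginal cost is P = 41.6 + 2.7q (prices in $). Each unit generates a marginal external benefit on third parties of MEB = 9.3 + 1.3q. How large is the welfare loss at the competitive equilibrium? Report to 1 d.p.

DWL = $1677.1

Market equilibrium (private): 41.6 + 2.7q = 194.4 - 0.3q → q_m = 50.9333.
Social marginal cost = private MC − MEB = 32.3 + 1.4q.
Set SMC = demand: 32.3 + 1.4q = 194.4 - 0.3q → q* = 95.3529.
The welfare-loss triangle has base |q_m − q*| and height MEB(q_m) (the vertical gap between SMC and demand is zero at q* and MEB at q_m).
DWL = ½ × 44.4196 × 75.5133 = 1677.1353.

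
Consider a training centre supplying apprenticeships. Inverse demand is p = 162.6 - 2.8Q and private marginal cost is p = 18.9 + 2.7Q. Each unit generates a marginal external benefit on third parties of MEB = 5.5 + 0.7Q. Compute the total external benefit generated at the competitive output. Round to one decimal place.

382.6

Market equilibrium (private): 18.9 + 2.7Q = 162.6 - 2.8Q → Q_m = 26.1273.
Total external benefit = ∫₀^{Q_m} (5.5 + 0.7Q) dQ = 5.5×26.1273 + ½×0.7×26.1273² = 382.6227.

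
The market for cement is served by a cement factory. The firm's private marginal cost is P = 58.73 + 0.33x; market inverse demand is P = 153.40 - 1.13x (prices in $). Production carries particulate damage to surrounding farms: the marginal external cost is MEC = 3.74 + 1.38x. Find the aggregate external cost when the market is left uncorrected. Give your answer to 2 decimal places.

$3143.65

Market equilibrium (private): 58.73 + 0.33x = 153.40 - 1.13x → x_m = 64.8425.
Total external cost = ∫₀^{x_m} (3.74 + 1.38x) dx = 3.74×64.8425 + ½×1.38×64.8425² = 3143.6503.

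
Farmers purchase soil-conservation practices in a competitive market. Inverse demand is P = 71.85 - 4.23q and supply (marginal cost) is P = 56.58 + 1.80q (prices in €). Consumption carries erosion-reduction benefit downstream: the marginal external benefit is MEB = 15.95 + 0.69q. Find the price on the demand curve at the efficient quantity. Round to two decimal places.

P = €47.12

Social marginal benefit = demand + MEB = 87.80 - 3.54q.
Set SMB = MC: 87.80 - 3.54q = 56.58 + 1.80q → q* = 5.8464.
Consumer price on the demand curve at q*: 71.85 − 4.23×5.8464 = 47.1197.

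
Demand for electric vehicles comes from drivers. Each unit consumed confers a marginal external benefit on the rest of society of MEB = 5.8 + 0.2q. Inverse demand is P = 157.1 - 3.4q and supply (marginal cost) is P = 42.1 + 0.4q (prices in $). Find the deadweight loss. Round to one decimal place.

DWL = $19.5

Market equilibrium (private): 42.1 + 0.4q = 157.1 - 3.4q → q_m = 30.2632.
Social marginal benefit = demand + MEB = 162.9 - 3.2q.
Set SMB = MC: 162.9 - 3.2q = 42.1 + 0.4q → q* = 33.5556.
Between q* and q_m the wedge SMB − MC runs linearly from 0 to MEB(q_m), so the loss is a triangle.
DWL = ½ × 3.2924 × 11.8526 = 19.5118.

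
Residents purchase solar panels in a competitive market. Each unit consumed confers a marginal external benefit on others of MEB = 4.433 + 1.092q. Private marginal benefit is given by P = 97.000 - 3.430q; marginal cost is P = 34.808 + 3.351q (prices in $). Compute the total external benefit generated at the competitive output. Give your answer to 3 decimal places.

$86.585

Market equilibrium (private): 34.808 + 3.351q = 97.000 - 3.430q → q_m = 9.1715.
Total external benefit = ∫₀^{q_m} (4.433 + 1.092q) dq = 4.433×9.1715 + ½×1.092×9.1715² = 86.5848.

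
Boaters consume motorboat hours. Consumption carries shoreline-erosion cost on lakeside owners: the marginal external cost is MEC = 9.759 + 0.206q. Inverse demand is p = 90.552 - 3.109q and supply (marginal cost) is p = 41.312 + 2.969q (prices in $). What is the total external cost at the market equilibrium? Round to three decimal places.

Market equilibrium (private): 41.312 + 2.969q = 90.552 - 3.109q → q_m = 8.1013.
Total external cost = ∫₀^{q_m} (9.759 + 0.206q) dq = 9.759×8.1013 + ½×0.206×8.1013² = 85.8206.

$85.821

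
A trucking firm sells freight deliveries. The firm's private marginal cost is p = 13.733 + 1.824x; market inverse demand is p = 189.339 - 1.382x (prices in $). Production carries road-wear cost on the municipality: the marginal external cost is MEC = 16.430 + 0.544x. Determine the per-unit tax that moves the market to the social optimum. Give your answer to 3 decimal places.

tax = $39.521 per unit

Social marginal cost = private MC + MEC = 30.163 + 2.368x.
Set SMC = demand: 30.163 + 2.368x = 189.339 - 1.382x → x* = 42.4469.
The Pigouvian tax equals MEC at x*: 16.430 + 0.544×42.4469 = 39.5211.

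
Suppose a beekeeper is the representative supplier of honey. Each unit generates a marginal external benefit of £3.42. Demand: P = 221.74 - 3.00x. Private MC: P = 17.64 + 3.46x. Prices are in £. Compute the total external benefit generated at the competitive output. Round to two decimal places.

Market equilibrium (private): 17.64 + 3.46x = 221.74 - 3.00x → x_m = 31.5944.
Total external benefit = MEB × x_m = 3.42 × 31.5944 = 108.0528.

£108.05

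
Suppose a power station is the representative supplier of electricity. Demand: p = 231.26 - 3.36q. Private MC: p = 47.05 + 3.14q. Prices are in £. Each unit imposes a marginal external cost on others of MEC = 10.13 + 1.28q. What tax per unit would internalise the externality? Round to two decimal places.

Social marginal cost = private MC + MEC = 57.18 + 4.42q.
Set SMC = demand: 57.18 + 4.42q = 231.26 - 3.36q → q* = 22.3753.
The Pigouvian tax equals MEC at q*: 10.13 + 1.28×22.3753 = 38.7704.

tax = £38.77 per unit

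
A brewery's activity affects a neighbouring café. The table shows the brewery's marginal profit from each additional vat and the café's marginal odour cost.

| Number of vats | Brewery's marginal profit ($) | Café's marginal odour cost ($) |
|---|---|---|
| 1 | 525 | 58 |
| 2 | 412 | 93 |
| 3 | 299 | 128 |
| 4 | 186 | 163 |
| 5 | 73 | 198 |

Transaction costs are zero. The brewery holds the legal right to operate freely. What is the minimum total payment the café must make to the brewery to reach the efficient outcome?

Left alone the brewery would choose level 5 (marginal profit stays positive).
Efficient level: k* = 4 (marginal profit ≥ marginal odour cost through 4).
The café must at least cover the brewery's forgone profit from cutting 5→4: 73 = 73.

$73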